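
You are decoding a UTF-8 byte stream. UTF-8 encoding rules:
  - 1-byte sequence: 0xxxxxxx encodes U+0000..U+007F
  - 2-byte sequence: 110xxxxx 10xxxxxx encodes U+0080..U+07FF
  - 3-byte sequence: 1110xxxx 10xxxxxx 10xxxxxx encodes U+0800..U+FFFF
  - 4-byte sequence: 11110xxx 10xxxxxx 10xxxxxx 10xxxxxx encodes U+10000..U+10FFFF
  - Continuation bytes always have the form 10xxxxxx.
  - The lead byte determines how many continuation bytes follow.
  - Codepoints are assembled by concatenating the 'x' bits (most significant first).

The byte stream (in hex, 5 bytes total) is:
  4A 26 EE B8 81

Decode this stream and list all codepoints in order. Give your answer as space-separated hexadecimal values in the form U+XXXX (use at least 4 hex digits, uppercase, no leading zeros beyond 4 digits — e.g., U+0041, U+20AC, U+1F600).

Answer: U+004A U+0026 U+EE01

Derivation:
Byte[0]=4A: 1-byte ASCII. cp=U+004A
Byte[1]=26: 1-byte ASCII. cp=U+0026
Byte[2]=EE: 3-byte lead, need 2 cont bytes. acc=0xE
Byte[3]=B8: continuation. acc=(acc<<6)|0x38=0x3B8
Byte[4]=81: continuation. acc=(acc<<6)|0x01=0xEE01
Completed: cp=U+EE01 (starts at byte 2)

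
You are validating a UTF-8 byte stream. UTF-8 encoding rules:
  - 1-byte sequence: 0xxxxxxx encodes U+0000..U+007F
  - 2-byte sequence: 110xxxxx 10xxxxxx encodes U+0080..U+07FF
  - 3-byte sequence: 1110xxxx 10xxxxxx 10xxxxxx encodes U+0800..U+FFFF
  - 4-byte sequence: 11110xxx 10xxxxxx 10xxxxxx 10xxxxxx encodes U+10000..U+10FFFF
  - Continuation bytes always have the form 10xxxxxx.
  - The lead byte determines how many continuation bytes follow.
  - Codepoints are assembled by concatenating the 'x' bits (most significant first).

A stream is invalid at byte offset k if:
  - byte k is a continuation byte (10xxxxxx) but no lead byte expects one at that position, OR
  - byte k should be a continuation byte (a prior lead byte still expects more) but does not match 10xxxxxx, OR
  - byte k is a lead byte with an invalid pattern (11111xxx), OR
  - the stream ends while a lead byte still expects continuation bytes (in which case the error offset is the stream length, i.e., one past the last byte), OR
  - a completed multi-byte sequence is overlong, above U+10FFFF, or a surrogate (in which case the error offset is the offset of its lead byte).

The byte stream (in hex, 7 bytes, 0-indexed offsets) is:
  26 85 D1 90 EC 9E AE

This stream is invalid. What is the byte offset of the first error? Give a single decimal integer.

Answer: 1

Derivation:
Byte[0]=26: 1-byte ASCII. cp=U+0026
Byte[1]=85: INVALID lead byte (not 0xxx/110x/1110/11110)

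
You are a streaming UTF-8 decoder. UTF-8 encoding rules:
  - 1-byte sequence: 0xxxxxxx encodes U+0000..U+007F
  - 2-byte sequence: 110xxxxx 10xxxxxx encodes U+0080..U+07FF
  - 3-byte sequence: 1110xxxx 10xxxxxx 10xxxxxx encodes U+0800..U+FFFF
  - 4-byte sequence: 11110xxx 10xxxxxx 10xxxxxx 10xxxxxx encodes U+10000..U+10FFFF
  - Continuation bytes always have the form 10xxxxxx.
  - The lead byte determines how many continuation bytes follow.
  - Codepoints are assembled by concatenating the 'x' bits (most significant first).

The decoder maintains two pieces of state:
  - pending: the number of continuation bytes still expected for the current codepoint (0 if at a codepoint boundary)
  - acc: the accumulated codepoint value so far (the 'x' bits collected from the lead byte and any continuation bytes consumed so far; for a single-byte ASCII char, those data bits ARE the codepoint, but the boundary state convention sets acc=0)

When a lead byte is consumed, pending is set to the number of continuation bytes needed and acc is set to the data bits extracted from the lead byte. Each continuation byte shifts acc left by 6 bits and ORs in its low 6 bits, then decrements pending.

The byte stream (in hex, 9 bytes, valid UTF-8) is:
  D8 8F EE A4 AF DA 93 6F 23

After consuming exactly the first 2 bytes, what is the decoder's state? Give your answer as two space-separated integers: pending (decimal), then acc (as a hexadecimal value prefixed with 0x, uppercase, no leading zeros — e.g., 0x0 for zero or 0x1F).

Answer: 0 0x60F

Derivation:
Byte[0]=D8: 2-byte lead. pending=1, acc=0x18
Byte[1]=8F: continuation. acc=(acc<<6)|0x0F=0x60F, pending=0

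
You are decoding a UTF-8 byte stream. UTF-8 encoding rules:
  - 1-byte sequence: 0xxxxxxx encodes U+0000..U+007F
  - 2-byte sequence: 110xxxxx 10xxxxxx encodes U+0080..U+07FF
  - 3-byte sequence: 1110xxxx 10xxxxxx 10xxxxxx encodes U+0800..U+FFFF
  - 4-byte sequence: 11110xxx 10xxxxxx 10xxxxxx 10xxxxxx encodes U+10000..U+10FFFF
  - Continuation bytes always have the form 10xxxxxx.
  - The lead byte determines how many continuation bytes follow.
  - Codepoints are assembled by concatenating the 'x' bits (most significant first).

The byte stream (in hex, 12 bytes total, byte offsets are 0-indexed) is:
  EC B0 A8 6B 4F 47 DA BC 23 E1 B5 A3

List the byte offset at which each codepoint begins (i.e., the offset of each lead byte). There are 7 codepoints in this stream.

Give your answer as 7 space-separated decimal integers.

Answer: 0 3 4 5 6 8 9

Derivation:
Byte[0]=EC: 3-byte lead, need 2 cont bytes. acc=0xC
Byte[1]=B0: continuation. acc=(acc<<6)|0x30=0x330
Byte[2]=A8: continuation. acc=(acc<<6)|0x28=0xCC28
Completed: cp=U+CC28 (starts at byte 0)
Byte[3]=6B: 1-byte ASCII. cp=U+006B
Byte[4]=4F: 1-byte ASCII. cp=U+004F
Byte[5]=47: 1-byte ASCII. cp=U+0047
Byte[6]=DA: 2-byte lead, need 1 cont bytes. acc=0x1A
Byte[7]=BC: continuation. acc=(acc<<6)|0x3C=0x6BC
Completed: cp=U+06BC (starts at byte 6)
Byte[8]=23: 1-byte ASCII. cp=U+0023
Byte[9]=E1: 3-byte lead, need 2 cont bytes. acc=0x1
Byte[10]=B5: continuation. acc=(acc<<6)|0x35=0x75
Byte[11]=A3: continuation. acc=(acc<<6)|0x23=0x1D63
Completed: cp=U+1D63 (starts at byte 9)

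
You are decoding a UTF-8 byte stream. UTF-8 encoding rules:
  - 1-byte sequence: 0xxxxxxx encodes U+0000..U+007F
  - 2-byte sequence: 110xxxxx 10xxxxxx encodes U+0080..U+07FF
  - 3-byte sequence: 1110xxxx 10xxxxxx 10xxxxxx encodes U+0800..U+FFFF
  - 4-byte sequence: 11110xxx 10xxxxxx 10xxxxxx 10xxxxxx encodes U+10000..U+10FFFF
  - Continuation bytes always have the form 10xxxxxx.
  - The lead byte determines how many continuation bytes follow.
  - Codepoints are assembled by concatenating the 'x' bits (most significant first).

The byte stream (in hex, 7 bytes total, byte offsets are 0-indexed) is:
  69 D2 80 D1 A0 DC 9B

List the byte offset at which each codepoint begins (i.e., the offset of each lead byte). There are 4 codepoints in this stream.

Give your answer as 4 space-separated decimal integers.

Byte[0]=69: 1-byte ASCII. cp=U+0069
Byte[1]=D2: 2-byte lead, need 1 cont bytes. acc=0x12
Byte[2]=80: continuation. acc=(acc<<6)|0x00=0x480
Completed: cp=U+0480 (starts at byte 1)
Byte[3]=D1: 2-byte lead, need 1 cont bytes. acc=0x11
Byte[4]=A0: continuation. acc=(acc<<6)|0x20=0x460
Completed: cp=U+0460 (starts at byte 3)
Byte[5]=DC: 2-byte lead, need 1 cont bytes. acc=0x1C
Byte[6]=9B: continuation. acc=(acc<<6)|0x1B=0x71B
Completed: cp=U+071B (starts at byte 5)

Answer: 0 1 3 5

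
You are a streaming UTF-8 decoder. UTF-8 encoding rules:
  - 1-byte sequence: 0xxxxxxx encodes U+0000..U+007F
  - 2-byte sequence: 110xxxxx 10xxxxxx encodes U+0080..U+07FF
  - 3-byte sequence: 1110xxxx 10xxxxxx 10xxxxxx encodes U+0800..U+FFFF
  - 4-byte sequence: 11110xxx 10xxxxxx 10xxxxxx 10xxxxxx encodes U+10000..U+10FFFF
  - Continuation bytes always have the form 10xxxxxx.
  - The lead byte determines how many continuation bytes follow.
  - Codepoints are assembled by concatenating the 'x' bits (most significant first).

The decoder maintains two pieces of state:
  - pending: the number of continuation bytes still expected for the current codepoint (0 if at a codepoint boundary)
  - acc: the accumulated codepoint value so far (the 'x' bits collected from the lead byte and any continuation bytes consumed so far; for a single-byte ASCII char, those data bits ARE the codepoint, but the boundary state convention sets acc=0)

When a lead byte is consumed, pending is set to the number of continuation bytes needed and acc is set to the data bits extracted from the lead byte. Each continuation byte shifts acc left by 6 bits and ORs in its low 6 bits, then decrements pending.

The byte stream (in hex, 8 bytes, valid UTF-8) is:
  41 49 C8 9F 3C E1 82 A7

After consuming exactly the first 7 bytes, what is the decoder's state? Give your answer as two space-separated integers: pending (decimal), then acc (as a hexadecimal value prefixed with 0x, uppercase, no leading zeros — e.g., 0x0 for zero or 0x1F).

Answer: 1 0x42

Derivation:
Byte[0]=41: 1-byte. pending=0, acc=0x0
Byte[1]=49: 1-byte. pending=0, acc=0x0
Byte[2]=C8: 2-byte lead. pending=1, acc=0x8
Byte[3]=9F: continuation. acc=(acc<<6)|0x1F=0x21F, pending=0
Byte[4]=3C: 1-byte. pending=0, acc=0x0
Byte[5]=E1: 3-byte lead. pending=2, acc=0x1
Byte[6]=82: continuation. acc=(acc<<6)|0x02=0x42, pending=1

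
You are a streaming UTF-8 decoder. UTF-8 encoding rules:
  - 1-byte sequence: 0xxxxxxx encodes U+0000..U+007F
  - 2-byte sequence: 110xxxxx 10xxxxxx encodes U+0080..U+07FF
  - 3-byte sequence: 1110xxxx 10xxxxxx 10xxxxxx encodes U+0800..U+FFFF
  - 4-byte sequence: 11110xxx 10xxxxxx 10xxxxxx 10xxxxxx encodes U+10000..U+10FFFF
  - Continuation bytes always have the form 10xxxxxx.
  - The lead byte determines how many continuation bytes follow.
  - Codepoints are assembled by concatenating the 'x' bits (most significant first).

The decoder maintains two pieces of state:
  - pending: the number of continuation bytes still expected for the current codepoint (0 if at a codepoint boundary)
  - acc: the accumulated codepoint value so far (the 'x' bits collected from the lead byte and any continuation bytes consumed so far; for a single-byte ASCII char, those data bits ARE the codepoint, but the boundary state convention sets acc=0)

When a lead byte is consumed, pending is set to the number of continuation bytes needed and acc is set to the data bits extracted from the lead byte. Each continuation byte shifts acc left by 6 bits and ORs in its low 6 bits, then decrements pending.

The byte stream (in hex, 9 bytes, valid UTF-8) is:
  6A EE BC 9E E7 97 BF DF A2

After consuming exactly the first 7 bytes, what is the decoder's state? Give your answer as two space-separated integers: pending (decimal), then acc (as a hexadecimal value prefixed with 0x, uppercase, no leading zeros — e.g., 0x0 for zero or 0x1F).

Byte[0]=6A: 1-byte. pending=0, acc=0x0
Byte[1]=EE: 3-byte lead. pending=2, acc=0xE
Byte[2]=BC: continuation. acc=(acc<<6)|0x3C=0x3BC, pending=1
Byte[3]=9E: continuation. acc=(acc<<6)|0x1E=0xEF1E, pending=0
Byte[4]=E7: 3-byte lead. pending=2, acc=0x7
Byte[5]=97: continuation. acc=(acc<<6)|0x17=0x1D7, pending=1
Byte[6]=BF: continuation. acc=(acc<<6)|0x3F=0x75FF, pending=0

Answer: 0 0x75FF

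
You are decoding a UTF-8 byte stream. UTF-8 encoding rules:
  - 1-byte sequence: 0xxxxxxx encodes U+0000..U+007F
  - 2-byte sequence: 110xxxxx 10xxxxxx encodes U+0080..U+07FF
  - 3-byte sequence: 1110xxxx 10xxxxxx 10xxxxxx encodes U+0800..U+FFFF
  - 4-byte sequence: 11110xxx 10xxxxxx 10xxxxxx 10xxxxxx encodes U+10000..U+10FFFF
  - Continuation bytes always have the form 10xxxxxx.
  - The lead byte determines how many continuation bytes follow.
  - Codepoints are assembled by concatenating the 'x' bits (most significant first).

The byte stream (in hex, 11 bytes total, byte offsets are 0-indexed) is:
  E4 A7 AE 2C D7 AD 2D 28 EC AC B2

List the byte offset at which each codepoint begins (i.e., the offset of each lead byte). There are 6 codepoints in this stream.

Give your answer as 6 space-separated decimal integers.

Answer: 0 3 4 6 7 8

Derivation:
Byte[0]=E4: 3-byte lead, need 2 cont bytes. acc=0x4
Byte[1]=A7: continuation. acc=(acc<<6)|0x27=0x127
Byte[2]=AE: continuation. acc=(acc<<6)|0x2E=0x49EE
Completed: cp=U+49EE (starts at byte 0)
Byte[3]=2C: 1-byte ASCII. cp=U+002C
Byte[4]=D7: 2-byte lead, need 1 cont bytes. acc=0x17
Byte[5]=AD: continuation. acc=(acc<<6)|0x2D=0x5ED
Completed: cp=U+05ED (starts at byte 4)
Byte[6]=2D: 1-byte ASCII. cp=U+002D
Byte[7]=28: 1-byte ASCII. cp=U+0028
Byte[8]=EC: 3-byte lead, need 2 cont bytes. acc=0xC
Byte[9]=AC: continuation. acc=(acc<<6)|0x2C=0x32C
Byte[10]=B2: continuation. acc=(acc<<6)|0x32=0xCB32
Completed: cp=U+CB32 (starts at byte 8)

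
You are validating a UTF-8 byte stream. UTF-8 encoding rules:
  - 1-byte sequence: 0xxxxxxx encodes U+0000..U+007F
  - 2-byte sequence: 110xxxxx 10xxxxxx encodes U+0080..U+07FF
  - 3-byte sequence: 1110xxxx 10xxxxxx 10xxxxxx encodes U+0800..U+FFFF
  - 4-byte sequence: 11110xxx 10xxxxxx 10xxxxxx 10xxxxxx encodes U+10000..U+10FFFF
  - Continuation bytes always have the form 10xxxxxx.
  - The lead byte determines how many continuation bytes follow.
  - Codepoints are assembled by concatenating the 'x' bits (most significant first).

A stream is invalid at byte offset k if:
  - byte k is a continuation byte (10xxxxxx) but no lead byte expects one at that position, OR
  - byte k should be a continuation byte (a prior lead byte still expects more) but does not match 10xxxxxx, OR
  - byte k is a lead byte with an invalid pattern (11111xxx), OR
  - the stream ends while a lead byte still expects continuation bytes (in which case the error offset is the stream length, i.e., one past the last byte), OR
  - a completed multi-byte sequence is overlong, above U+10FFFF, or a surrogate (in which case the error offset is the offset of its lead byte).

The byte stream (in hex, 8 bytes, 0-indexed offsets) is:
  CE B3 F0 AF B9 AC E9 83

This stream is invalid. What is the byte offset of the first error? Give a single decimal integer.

Byte[0]=CE: 2-byte lead, need 1 cont bytes. acc=0xE
Byte[1]=B3: continuation. acc=(acc<<6)|0x33=0x3B3
Completed: cp=U+03B3 (starts at byte 0)
Byte[2]=F0: 4-byte lead, need 3 cont bytes. acc=0x0
Byte[3]=AF: continuation. acc=(acc<<6)|0x2F=0x2F
Byte[4]=B9: continuation. acc=(acc<<6)|0x39=0xBF9
Byte[5]=AC: continuation. acc=(acc<<6)|0x2C=0x2FE6C
Completed: cp=U+2FE6C (starts at byte 2)
Byte[6]=E9: 3-byte lead, need 2 cont bytes. acc=0x9
Byte[7]=83: continuation. acc=(acc<<6)|0x03=0x243
Byte[8]: stream ended, expected continuation. INVALID

Answer: 8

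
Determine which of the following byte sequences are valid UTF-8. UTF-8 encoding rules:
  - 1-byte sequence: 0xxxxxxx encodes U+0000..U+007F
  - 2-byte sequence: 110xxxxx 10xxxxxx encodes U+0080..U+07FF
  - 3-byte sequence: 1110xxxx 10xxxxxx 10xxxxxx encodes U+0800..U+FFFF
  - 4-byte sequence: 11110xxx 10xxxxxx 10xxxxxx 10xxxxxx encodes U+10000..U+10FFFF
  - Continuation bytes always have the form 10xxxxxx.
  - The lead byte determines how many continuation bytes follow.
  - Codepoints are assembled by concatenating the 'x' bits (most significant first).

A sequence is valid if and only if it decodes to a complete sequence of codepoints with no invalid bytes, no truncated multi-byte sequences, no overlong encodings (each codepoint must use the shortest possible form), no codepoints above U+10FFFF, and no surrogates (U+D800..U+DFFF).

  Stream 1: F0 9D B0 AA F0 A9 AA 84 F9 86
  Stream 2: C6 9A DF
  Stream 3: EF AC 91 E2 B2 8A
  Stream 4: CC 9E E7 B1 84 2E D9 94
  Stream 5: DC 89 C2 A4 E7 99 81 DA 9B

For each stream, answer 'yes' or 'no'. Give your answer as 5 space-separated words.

Stream 1: error at byte offset 8. INVALID
Stream 2: error at byte offset 3. INVALID
Stream 3: decodes cleanly. VALID
Stream 4: decodes cleanly. VALID
Stream 5: decodes cleanly. VALID

Answer: no no yes yes yes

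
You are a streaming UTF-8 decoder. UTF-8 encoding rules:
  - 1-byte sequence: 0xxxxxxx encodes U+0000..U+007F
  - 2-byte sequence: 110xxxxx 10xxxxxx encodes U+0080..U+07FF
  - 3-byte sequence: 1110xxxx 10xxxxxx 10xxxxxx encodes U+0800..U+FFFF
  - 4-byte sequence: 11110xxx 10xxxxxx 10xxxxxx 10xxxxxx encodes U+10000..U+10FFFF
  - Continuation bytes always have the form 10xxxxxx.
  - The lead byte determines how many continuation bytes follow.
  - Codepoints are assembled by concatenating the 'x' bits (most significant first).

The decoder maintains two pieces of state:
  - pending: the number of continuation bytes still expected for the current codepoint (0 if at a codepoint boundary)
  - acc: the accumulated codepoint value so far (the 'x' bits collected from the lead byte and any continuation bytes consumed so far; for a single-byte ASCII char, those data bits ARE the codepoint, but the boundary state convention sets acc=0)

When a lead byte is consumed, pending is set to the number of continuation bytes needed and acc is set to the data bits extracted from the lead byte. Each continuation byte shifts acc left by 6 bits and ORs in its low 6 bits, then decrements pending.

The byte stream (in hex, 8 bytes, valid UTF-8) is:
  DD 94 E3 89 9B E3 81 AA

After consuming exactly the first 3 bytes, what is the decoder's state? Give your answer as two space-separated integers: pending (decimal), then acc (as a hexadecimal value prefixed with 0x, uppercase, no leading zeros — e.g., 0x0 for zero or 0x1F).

Byte[0]=DD: 2-byte lead. pending=1, acc=0x1D
Byte[1]=94: continuation. acc=(acc<<6)|0x14=0x754, pending=0
Byte[2]=E3: 3-byte lead. pending=2, acc=0x3

Answer: 2 0x3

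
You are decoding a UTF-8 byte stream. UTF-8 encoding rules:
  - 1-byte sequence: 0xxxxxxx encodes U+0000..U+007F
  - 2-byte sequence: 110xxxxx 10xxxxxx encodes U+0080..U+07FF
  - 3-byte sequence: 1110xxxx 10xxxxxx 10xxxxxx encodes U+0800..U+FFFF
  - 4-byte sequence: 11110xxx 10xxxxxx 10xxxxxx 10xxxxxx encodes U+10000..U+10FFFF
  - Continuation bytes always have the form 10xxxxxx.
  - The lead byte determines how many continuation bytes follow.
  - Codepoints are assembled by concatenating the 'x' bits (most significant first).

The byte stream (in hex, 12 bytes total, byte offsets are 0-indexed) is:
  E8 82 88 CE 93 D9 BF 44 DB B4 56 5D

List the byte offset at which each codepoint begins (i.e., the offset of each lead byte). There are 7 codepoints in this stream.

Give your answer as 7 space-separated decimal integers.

Byte[0]=E8: 3-byte lead, need 2 cont bytes. acc=0x8
Byte[1]=82: continuation. acc=(acc<<6)|0x02=0x202
Byte[2]=88: continuation. acc=(acc<<6)|0x08=0x8088
Completed: cp=U+8088 (starts at byte 0)
Byte[3]=CE: 2-byte lead, need 1 cont bytes. acc=0xE
Byte[4]=93: continuation. acc=(acc<<6)|0x13=0x393
Completed: cp=U+0393 (starts at byte 3)
Byte[5]=D9: 2-byte lead, need 1 cont bytes. acc=0x19
Byte[6]=BF: continuation. acc=(acc<<6)|0x3F=0x67F
Completed: cp=U+067F (starts at byte 5)
Byte[7]=44: 1-byte ASCII. cp=U+0044
Byte[8]=DB: 2-byte lead, need 1 cont bytes. acc=0x1B
Byte[9]=B4: continuation. acc=(acc<<6)|0x34=0x6F4
Completed: cp=U+06F4 (starts at byte 8)
Byte[10]=56: 1-byte ASCII. cp=U+0056
Byte[11]=5D: 1-byte ASCII. cp=U+005D

Answer: 0 3 5 7 8 10 11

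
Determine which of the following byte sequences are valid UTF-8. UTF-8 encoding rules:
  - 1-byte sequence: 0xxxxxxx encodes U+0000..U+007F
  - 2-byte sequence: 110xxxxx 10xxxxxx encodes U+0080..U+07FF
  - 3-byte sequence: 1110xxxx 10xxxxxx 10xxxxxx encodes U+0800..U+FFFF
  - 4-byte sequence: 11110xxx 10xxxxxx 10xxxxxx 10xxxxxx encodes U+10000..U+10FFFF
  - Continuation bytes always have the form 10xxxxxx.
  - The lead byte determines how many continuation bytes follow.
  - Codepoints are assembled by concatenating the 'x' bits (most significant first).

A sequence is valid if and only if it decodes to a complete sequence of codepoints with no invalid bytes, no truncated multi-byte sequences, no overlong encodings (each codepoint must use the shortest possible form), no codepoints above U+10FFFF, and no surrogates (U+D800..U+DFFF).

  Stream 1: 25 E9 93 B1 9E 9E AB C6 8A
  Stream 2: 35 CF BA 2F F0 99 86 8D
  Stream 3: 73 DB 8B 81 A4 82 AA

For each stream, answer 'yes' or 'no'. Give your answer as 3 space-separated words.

Answer: no yes no

Derivation:
Stream 1: error at byte offset 4. INVALID
Stream 2: decodes cleanly. VALID
Stream 3: error at byte offset 3. INVALID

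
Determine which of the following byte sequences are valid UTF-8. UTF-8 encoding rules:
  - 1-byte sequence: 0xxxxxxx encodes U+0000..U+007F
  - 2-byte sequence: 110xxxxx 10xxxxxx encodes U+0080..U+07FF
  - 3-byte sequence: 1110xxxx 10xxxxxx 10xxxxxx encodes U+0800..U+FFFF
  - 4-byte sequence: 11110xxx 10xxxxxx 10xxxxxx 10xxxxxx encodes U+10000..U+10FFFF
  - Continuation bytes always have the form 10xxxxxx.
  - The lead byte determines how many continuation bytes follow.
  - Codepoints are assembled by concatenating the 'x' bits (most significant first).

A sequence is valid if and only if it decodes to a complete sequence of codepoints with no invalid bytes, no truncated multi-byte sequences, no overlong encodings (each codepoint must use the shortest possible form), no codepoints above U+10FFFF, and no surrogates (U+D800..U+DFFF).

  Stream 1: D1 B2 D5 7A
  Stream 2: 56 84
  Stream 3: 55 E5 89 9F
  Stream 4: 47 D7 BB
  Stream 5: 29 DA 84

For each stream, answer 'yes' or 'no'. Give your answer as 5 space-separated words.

Stream 1: error at byte offset 3. INVALID
Stream 2: error at byte offset 1. INVALID
Stream 3: decodes cleanly. VALID
Stream 4: decodes cleanly. VALID
Stream 5: decodes cleanly. VALID

Answer: no no yes yes yes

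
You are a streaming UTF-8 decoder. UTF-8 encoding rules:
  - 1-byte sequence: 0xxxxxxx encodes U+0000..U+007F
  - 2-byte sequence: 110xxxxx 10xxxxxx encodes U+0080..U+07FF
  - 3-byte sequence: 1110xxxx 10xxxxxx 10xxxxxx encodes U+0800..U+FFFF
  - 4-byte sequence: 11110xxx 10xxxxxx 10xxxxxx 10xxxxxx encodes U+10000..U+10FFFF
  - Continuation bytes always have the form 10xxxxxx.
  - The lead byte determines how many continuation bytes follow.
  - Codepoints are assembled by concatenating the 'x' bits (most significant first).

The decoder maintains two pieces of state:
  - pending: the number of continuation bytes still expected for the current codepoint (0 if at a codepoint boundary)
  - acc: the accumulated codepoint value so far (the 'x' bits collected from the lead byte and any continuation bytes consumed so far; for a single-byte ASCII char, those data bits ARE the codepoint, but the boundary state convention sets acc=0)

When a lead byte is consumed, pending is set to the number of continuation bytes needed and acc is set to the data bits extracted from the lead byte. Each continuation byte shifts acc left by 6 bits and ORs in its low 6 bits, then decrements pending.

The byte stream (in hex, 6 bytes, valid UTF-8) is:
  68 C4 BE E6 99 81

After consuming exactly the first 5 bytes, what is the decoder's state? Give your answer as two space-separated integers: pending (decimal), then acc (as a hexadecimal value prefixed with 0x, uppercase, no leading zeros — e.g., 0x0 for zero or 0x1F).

Answer: 1 0x199

Derivation:
Byte[0]=68: 1-byte. pending=0, acc=0x0
Byte[1]=C4: 2-byte lead. pending=1, acc=0x4
Byte[2]=BE: continuation. acc=(acc<<6)|0x3E=0x13E, pending=0
Byte[3]=E6: 3-byte lead. pending=2, acc=0x6
Byte[4]=99: continuation. acc=(acc<<6)|0x19=0x199, pending=1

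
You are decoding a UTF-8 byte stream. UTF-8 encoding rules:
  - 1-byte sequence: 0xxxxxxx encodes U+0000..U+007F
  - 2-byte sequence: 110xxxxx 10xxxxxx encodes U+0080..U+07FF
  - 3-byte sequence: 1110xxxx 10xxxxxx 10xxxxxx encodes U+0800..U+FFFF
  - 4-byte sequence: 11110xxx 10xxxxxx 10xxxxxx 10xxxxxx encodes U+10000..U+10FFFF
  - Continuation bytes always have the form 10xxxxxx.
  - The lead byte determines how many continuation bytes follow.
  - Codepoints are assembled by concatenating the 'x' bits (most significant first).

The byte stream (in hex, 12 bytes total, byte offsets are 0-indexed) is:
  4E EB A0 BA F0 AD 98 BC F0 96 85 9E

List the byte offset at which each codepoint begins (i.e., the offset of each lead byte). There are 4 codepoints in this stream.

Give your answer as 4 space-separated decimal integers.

Answer: 0 1 4 8

Derivation:
Byte[0]=4E: 1-byte ASCII. cp=U+004E
Byte[1]=EB: 3-byte lead, need 2 cont bytes. acc=0xB
Byte[2]=A0: continuation. acc=(acc<<6)|0x20=0x2E0
Byte[3]=BA: continuation. acc=(acc<<6)|0x3A=0xB83A
Completed: cp=U+B83A (starts at byte 1)
Byte[4]=F0: 4-byte lead, need 3 cont bytes. acc=0x0
Byte[5]=AD: continuation. acc=(acc<<6)|0x2D=0x2D
Byte[6]=98: continuation. acc=(acc<<6)|0x18=0xB58
Byte[7]=BC: continuation. acc=(acc<<6)|0x3C=0x2D63C
Completed: cp=U+2D63C (starts at byte 4)
Byte[8]=F0: 4-byte lead, need 3 cont bytes. acc=0x0
Byte[9]=96: continuation. acc=(acc<<6)|0x16=0x16
Byte[10]=85: continuation. acc=(acc<<6)|0x05=0x585
Byte[11]=9E: continuation. acc=(acc<<6)|0x1E=0x1615E
Completed: cp=U+1615E (starts at byte 8)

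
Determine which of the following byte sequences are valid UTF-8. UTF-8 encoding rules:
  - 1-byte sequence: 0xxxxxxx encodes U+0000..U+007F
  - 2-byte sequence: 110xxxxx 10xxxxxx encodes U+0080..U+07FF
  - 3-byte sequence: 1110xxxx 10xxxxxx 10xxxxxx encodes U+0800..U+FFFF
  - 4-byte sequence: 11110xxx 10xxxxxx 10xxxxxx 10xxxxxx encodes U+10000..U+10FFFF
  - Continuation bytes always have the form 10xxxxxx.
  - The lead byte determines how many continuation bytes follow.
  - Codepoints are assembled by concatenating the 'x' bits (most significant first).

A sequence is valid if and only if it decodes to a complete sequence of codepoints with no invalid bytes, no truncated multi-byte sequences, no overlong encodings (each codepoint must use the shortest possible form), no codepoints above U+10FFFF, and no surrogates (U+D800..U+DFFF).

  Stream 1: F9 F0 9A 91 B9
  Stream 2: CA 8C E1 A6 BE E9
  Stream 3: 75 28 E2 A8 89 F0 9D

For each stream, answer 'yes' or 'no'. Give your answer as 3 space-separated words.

Stream 1: error at byte offset 0. INVALID
Stream 2: error at byte offset 6. INVALID
Stream 3: error at byte offset 7. INVALID

Answer: no no no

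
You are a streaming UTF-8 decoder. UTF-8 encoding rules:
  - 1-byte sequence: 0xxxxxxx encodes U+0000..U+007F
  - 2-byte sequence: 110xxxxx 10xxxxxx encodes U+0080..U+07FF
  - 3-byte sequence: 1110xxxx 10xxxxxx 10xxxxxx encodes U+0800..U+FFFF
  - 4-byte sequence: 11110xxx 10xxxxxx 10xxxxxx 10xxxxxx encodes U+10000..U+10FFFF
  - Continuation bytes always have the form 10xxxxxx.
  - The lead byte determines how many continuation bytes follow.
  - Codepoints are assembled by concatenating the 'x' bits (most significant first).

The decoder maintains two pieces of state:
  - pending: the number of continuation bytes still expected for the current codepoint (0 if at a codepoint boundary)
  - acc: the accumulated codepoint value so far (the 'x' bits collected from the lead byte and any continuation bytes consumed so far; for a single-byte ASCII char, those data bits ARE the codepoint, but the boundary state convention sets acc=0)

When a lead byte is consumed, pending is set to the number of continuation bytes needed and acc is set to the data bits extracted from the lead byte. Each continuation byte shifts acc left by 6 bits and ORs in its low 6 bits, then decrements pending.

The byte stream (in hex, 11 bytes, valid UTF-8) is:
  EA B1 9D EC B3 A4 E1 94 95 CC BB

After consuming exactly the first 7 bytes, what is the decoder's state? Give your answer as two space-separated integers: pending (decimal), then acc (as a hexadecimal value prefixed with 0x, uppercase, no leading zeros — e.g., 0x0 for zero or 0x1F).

Byte[0]=EA: 3-byte lead. pending=2, acc=0xA
Byte[1]=B1: continuation. acc=(acc<<6)|0x31=0x2B1, pending=1
Byte[2]=9D: continuation. acc=(acc<<6)|0x1D=0xAC5D, pending=0
Byte[3]=EC: 3-byte lead. pending=2, acc=0xC
Byte[4]=B3: continuation. acc=(acc<<6)|0x33=0x333, pending=1
Byte[5]=A4: continuation. acc=(acc<<6)|0x24=0xCCE4, pending=0
Byte[6]=E1: 3-byte lead. pending=2, acc=0x1

Answer: 2 0x1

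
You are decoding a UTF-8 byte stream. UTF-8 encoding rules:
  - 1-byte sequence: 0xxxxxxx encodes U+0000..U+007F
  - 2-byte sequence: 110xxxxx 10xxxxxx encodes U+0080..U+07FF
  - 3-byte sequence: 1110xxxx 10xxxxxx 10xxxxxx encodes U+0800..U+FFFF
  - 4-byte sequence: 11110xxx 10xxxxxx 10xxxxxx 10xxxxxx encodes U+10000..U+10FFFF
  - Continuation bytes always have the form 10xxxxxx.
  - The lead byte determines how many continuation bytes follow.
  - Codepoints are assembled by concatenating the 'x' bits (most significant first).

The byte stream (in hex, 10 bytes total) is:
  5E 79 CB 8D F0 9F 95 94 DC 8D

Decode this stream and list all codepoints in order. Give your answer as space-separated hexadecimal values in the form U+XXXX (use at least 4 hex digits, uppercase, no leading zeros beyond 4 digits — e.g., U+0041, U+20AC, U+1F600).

Byte[0]=5E: 1-byte ASCII. cp=U+005E
Byte[1]=79: 1-byte ASCII. cp=U+0079
Byte[2]=CB: 2-byte lead, need 1 cont bytes. acc=0xB
Byte[3]=8D: continuation. acc=(acc<<6)|0x0D=0x2CD
Completed: cp=U+02CD (starts at byte 2)
Byte[4]=F0: 4-byte lead, need 3 cont bytes. acc=0x0
Byte[5]=9F: continuation. acc=(acc<<6)|0x1F=0x1F
Byte[6]=95: continuation. acc=(acc<<6)|0x15=0x7D5
Byte[7]=94: continuation. acc=(acc<<6)|0x14=0x1F554
Completed: cp=U+1F554 (starts at byte 4)
Byte[8]=DC: 2-byte lead, need 1 cont bytes. acc=0x1C
Byte[9]=8D: continuation. acc=(acc<<6)|0x0D=0x70D
Completed: cp=U+070D (starts at byte 8)

Answer: U+005E U+0079 U+02CD U+1F554 U+070D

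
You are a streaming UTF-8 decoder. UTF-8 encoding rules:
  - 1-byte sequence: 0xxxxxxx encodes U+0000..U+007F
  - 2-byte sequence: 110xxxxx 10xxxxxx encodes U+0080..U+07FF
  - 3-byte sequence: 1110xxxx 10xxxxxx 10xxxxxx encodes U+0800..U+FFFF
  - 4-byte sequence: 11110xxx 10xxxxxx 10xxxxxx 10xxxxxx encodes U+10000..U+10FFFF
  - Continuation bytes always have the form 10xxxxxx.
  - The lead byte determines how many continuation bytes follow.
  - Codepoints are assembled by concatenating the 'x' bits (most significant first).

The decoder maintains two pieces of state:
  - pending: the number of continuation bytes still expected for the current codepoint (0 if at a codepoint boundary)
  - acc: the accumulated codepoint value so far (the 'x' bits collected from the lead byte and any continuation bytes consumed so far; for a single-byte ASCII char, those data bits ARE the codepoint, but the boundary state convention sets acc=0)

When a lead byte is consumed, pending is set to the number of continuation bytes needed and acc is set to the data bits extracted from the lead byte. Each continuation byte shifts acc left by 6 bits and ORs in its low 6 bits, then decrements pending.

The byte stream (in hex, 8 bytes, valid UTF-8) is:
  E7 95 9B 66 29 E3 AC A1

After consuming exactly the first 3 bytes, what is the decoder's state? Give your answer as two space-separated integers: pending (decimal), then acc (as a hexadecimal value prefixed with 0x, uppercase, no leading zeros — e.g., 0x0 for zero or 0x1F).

Byte[0]=E7: 3-byte lead. pending=2, acc=0x7
Byte[1]=95: continuation. acc=(acc<<6)|0x15=0x1D5, pending=1
Byte[2]=9B: continuation. acc=(acc<<6)|0x1B=0x755B, pending=0

Answer: 0 0x755B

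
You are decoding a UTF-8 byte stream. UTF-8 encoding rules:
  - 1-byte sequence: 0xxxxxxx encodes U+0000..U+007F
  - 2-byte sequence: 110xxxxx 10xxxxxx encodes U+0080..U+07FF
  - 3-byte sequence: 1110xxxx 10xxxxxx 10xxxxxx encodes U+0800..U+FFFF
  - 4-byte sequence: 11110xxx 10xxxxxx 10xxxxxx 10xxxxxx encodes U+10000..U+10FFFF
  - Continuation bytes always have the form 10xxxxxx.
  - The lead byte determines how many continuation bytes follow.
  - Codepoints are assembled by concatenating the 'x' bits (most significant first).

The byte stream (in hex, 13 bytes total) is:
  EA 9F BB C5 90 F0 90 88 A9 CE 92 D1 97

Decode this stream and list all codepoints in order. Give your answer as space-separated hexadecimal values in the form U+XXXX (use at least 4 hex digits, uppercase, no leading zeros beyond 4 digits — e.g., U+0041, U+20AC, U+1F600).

Answer: U+A7FB U+0150 U+10229 U+0392 U+0457

Derivation:
Byte[0]=EA: 3-byte lead, need 2 cont bytes. acc=0xA
Byte[1]=9F: continuation. acc=(acc<<6)|0x1F=0x29F
Byte[2]=BB: continuation. acc=(acc<<6)|0x3B=0xA7FB
Completed: cp=U+A7FB (starts at byte 0)
Byte[3]=C5: 2-byte lead, need 1 cont bytes. acc=0x5
Byte[4]=90: continuation. acc=(acc<<6)|0x10=0x150
Completed: cp=U+0150 (starts at byte 3)
Byte[5]=F0: 4-byte lead, need 3 cont bytes. acc=0x0
Byte[6]=90: continuation. acc=(acc<<6)|0x10=0x10
Byte[7]=88: continuation. acc=(acc<<6)|0x08=0x408
Byte[8]=A9: continuation. acc=(acc<<6)|0x29=0x10229
Completed: cp=U+10229 (starts at byte 5)
Byte[9]=CE: 2-byte lead, need 1 cont bytes. acc=0xE
Byte[10]=92: continuation. acc=(acc<<6)|0x12=0x392
Completed: cp=U+0392 (starts at byte 9)
Byte[11]=D1: 2-byte lead, need 1 cont bytes. acc=0x11
Byte[12]=97: continuation. acc=(acc<<6)|0x17=0x457
Completed: cp=U+0457 (starts at byte 11)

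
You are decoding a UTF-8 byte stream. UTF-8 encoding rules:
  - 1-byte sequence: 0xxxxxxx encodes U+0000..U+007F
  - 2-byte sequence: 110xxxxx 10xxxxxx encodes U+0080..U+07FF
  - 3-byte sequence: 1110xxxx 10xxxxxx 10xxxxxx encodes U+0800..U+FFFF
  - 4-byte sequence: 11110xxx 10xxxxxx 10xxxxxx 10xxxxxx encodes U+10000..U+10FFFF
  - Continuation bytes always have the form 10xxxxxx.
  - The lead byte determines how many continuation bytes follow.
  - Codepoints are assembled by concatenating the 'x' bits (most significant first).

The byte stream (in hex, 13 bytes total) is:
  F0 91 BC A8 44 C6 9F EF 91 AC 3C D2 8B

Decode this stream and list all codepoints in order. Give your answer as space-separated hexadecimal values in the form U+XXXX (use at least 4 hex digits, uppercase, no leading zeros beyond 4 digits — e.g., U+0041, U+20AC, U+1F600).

Answer: U+11F28 U+0044 U+019F U+F46C U+003C U+048B

Derivation:
Byte[0]=F0: 4-byte lead, need 3 cont bytes. acc=0x0
Byte[1]=91: continuation. acc=(acc<<6)|0x11=0x11
Byte[2]=BC: continuation. acc=(acc<<6)|0x3C=0x47C
Byte[3]=A8: continuation. acc=(acc<<6)|0x28=0x11F28
Completed: cp=U+11F28 (starts at byte 0)
Byte[4]=44: 1-byte ASCII. cp=U+0044
Byte[5]=C6: 2-byte lead, need 1 cont bytes. acc=0x6
Byte[6]=9F: continuation. acc=(acc<<6)|0x1F=0x19F
Completed: cp=U+019F (starts at byte 5)
Byte[7]=EF: 3-byte lead, need 2 cont bytes. acc=0xF
Byte[8]=91: continuation. acc=(acc<<6)|0x11=0x3D1
Byte[9]=AC: continuation. acc=(acc<<6)|0x2C=0xF46C
Completed: cp=U+F46C (starts at byte 7)
Byte[10]=3C: 1-byte ASCII. cp=U+003C
Byte[11]=D2: 2-byte lead, need 1 cont bytes. acc=0x12
Byte[12]=8B: continuation. acc=(acc<<6)|0x0B=0x48B
Completed: cp=U+048B (starts at byte 11)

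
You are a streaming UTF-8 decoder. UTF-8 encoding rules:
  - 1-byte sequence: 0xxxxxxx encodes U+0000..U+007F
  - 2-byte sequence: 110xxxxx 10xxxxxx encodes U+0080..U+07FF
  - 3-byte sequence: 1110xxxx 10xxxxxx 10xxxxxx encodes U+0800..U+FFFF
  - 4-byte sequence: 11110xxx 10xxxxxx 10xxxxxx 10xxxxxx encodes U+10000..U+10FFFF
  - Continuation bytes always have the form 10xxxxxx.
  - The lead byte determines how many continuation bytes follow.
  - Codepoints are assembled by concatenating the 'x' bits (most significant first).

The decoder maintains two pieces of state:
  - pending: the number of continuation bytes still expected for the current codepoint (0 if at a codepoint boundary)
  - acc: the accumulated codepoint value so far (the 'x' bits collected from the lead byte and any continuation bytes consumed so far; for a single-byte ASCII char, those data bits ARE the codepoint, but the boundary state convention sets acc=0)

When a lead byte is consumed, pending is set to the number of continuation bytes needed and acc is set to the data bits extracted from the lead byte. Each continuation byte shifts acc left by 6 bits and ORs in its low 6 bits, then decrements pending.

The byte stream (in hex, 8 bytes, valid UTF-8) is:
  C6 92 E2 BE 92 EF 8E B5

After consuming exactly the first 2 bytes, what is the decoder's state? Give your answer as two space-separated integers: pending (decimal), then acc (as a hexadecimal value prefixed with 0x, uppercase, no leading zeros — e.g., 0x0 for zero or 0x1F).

Byte[0]=C6: 2-byte lead. pending=1, acc=0x6
Byte[1]=92: continuation. acc=(acc<<6)|0x12=0x192, pending=0

Answer: 0 0x192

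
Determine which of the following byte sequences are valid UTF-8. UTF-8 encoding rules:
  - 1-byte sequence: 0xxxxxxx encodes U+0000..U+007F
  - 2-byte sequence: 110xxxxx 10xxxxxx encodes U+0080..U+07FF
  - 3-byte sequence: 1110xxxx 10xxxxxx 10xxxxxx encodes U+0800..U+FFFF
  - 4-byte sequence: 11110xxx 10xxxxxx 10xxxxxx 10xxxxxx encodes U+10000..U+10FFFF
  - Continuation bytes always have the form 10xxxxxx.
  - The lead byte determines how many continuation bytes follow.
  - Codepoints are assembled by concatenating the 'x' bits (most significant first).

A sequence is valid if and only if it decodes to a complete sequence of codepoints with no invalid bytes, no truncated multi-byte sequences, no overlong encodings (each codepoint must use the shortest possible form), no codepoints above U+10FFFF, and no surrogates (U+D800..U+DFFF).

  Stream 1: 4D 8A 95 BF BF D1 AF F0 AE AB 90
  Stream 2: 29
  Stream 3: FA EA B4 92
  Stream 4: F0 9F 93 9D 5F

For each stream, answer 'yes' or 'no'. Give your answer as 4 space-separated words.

Answer: no yes no yes

Derivation:
Stream 1: error at byte offset 1. INVALID
Stream 2: decodes cleanly. VALID
Stream 3: error at byte offset 0. INVALID
Stream 4: decodes cleanly. VALID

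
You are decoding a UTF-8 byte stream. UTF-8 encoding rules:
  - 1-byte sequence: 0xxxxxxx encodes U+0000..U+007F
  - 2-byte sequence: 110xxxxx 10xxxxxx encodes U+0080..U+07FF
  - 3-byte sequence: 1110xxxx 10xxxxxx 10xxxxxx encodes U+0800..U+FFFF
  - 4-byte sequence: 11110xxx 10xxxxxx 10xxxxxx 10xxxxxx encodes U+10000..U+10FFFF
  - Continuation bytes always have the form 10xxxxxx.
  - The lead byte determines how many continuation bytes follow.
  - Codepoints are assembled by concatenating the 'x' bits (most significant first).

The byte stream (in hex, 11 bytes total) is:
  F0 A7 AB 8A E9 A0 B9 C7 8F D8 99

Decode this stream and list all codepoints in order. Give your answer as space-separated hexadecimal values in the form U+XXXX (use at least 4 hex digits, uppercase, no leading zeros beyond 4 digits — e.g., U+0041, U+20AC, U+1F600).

Byte[0]=F0: 4-byte lead, need 3 cont bytes. acc=0x0
Byte[1]=A7: continuation. acc=(acc<<6)|0x27=0x27
Byte[2]=AB: continuation. acc=(acc<<6)|0x2B=0x9EB
Byte[3]=8A: continuation. acc=(acc<<6)|0x0A=0x27ACA
Completed: cp=U+27ACA (starts at byte 0)
Byte[4]=E9: 3-byte lead, need 2 cont bytes. acc=0x9
Byte[5]=A0: continuation. acc=(acc<<6)|0x20=0x260
Byte[6]=B9: continuation. acc=(acc<<6)|0x39=0x9839
Completed: cp=U+9839 (starts at byte 4)
Byte[7]=C7: 2-byte lead, need 1 cont bytes. acc=0x7
Byte[8]=8F: continuation. acc=(acc<<6)|0x0F=0x1CF
Completed: cp=U+01CF (starts at byte 7)
Byte[9]=D8: 2-byte lead, need 1 cont bytes. acc=0x18
Byte[10]=99: continuation. acc=(acc<<6)|0x19=0x619
Completed: cp=U+0619 (starts at byte 9)

Answer: U+27ACA U+9839 U+01CF U+0619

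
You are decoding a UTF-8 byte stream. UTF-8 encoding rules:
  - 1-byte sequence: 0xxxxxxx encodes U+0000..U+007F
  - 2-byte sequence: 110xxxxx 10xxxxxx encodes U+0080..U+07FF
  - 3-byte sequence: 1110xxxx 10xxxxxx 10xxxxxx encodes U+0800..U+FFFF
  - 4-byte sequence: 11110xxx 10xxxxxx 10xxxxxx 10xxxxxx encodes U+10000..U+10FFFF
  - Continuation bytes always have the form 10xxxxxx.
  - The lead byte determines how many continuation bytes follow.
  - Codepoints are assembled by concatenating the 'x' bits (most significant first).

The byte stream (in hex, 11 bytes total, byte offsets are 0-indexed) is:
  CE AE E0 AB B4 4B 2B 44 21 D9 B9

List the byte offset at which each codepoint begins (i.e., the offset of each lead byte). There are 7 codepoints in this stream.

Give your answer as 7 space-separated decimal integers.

Byte[0]=CE: 2-byte lead, need 1 cont bytes. acc=0xE
Byte[1]=AE: continuation. acc=(acc<<6)|0x2E=0x3AE
Completed: cp=U+03AE (starts at byte 0)
Byte[2]=E0: 3-byte lead, need 2 cont bytes. acc=0x0
Byte[3]=AB: continuation. acc=(acc<<6)|0x2B=0x2B
Byte[4]=B4: continuation. acc=(acc<<6)|0x34=0xAF4
Completed: cp=U+0AF4 (starts at byte 2)
Byte[5]=4B: 1-byte ASCII. cp=U+004B
Byte[6]=2B: 1-byte ASCII. cp=U+002B
Byte[7]=44: 1-byte ASCII. cp=U+0044
Byte[8]=21: 1-byte ASCII. cp=U+0021
Byte[9]=D9: 2-byte lead, need 1 cont bytes. acc=0x19
Byte[10]=B9: continuation. acc=(acc<<6)|0x39=0x679
Completed: cp=U+0679 (starts at byte 9)

Answer: 0 2 5 6 7 8 9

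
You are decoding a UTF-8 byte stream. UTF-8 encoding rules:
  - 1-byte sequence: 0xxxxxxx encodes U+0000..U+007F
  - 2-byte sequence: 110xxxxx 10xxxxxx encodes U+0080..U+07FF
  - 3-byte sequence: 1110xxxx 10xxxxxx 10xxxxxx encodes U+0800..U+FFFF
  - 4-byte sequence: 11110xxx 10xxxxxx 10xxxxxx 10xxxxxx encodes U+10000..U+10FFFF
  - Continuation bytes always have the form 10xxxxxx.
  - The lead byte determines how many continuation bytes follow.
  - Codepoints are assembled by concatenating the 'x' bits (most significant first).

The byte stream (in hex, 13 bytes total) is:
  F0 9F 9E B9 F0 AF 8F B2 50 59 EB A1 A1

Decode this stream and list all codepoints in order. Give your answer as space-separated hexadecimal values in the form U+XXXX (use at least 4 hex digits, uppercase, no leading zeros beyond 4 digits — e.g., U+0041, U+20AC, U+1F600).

Byte[0]=F0: 4-byte lead, need 3 cont bytes. acc=0x0
Byte[1]=9F: continuation. acc=(acc<<6)|0x1F=0x1F
Byte[2]=9E: continuation. acc=(acc<<6)|0x1E=0x7DE
Byte[3]=B9: continuation. acc=(acc<<6)|0x39=0x1F7B9
Completed: cp=U+1F7B9 (starts at byte 0)
Byte[4]=F0: 4-byte lead, need 3 cont bytes. acc=0x0
Byte[5]=AF: continuation. acc=(acc<<6)|0x2F=0x2F
Byte[6]=8F: continuation. acc=(acc<<6)|0x0F=0xBCF
Byte[7]=B2: continuation. acc=(acc<<6)|0x32=0x2F3F2
Completed: cp=U+2F3F2 (starts at byte 4)
Byte[8]=50: 1-byte ASCII. cp=U+0050
Byte[9]=59: 1-byte ASCII. cp=U+0059
Byte[10]=EB: 3-byte lead, need 2 cont bytes. acc=0xB
Byte[11]=A1: continuation. acc=(acc<<6)|0x21=0x2E1
Byte[12]=A1: continuation. acc=(acc<<6)|0x21=0xB861
Completed: cp=U+B861 (starts at byte 10)

Answer: U+1F7B9 U+2F3F2 U+0050 U+0059 U+B861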